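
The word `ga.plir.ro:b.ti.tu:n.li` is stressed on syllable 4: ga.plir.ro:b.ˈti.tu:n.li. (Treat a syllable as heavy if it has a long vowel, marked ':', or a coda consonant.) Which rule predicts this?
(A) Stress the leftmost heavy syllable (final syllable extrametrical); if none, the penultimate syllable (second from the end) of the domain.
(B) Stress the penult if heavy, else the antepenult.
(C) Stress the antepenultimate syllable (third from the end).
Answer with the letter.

Rule A → syllable 2 (observed: 4).
Rule B → syllable 5 (observed: 4).
Rule C → syllable 4 ✓.

C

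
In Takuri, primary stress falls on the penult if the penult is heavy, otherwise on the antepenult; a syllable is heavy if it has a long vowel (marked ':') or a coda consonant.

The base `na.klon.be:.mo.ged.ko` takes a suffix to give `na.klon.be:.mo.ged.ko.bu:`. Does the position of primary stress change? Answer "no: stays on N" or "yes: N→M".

no: stays on 5

Base `na.klon.be:.mo.ged.ko` (6 syllables):
  Weights: 4 mo L, 5 ged H, 6 ko L.
  The penult (syllable 5, ged) is heavy, so it takes stress.
  → primary stress on syllable 5.
Suffixed `na.klon.be:.mo.ged.ko.bu:` (7 syllables):
  Weights: 5 ged H, 6 ko L, 7 bu: H.
  The penult (syllable 6, ko) is light, so stress falls on the antepenult (syllable 5, ged).
  → primary stress on syllable 5.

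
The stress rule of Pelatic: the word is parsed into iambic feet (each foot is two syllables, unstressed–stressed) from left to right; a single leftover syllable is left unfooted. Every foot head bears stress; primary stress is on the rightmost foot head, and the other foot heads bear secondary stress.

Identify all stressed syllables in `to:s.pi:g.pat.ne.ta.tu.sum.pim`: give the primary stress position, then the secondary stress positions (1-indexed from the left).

primary 8, secondary 2, 4, 6

Parse left to right into iambic (σˈσ) feet: (to:s.ˈpi:g) (pat.ˈne) (ta.ˈtu) (sum.ˈpim).
Foot heads (stressed positions): 2, 4, 6, 8.
End Rule Rightmost: primary stress on the rightmost head = syllable 8.
Secondary stress on 2, 4, 6: to:s.ˌpi:g.pat.ˌne.ta.ˌtu.sum.ˈpim.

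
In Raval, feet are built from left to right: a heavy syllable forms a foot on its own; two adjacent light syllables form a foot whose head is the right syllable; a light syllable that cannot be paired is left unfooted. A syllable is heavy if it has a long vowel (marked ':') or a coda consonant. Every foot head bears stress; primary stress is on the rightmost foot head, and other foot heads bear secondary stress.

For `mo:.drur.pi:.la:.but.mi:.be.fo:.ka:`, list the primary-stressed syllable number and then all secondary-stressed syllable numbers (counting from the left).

primary 9, secondary 1, 2, 3, 4, 5, 6, 8

Weights: 1 mo: H, 2 drur H, 3 pi: H, 4 la: H, 5 but H, 6 mi: H, 7 be L, 8 fo: H, 9 ka: H.
Parse left to right (heavy = foot alone; LL = one foot; stranded L unfooted): (ˈmo:) (ˈdrur) (ˈpi:) (ˈla:) (ˈbut) (ˈmi:) be (ˈfo:) (ˈka:).
Foot heads: 1, 2, 3, 4, 5, 6, 8, 9.
Primary stress on the rightmost head = syllable 9.
Secondary stress on 1, 2, 3, 4, 5, 6, 8: ˌmo:.ˌdrur.ˌpi:.ˌla:.ˌbut.ˌmi:.be.ˌfo:.ˈka:.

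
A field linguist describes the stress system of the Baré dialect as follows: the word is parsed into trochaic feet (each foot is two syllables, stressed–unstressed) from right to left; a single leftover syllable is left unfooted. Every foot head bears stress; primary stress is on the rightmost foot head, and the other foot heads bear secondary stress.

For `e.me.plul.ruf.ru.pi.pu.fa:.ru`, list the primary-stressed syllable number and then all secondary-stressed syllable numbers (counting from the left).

Parse right to left into trochaic (ˈσσ) feet: e (ˈme.plul) (ˈruf.ru) (ˈpi.pu) (ˈfa:.ru). Syllable 1 is left unfooted.
Foot heads (stressed positions): 2, 4, 6, 8.
End Rule Rightmost: primary stress on the rightmost head = syllable 8.
Secondary stress on 2, 4, 6: e.ˌme.plul.ˌruf.ru.ˌpi.pu.ˈfa:.ru.

primary 8, secondary 2, 4, 6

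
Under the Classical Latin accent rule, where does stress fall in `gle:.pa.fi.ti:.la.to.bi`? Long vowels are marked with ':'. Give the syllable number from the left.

Classical Latin: stress the penult if heavy (long vowel or closed), else the antepenult.
Weights: 5 la L, 6 to L, 7 bi L.
The penult (syllable 6, to) is light, so stress falls on the antepenult (syllable 5, la).
Stress on syllable 5: gle:.pa.fi.ti:.ˈla.to.bi.

5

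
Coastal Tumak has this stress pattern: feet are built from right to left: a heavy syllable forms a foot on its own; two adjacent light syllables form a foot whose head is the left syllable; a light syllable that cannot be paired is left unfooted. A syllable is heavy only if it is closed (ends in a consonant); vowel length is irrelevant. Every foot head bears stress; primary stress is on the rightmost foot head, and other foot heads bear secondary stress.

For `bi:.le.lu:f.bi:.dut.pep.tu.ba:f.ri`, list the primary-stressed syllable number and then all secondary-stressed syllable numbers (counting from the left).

primary 8, secondary 1, 3, 5, 6

Weights: 1 bi: L, 2 le L, 3 lu:f H, 4 bi: L, 5 dut H, 6 pep H, 7 tu L, 8 ba:f H, 9 ri L.
Parse right to left (heavy = foot alone; LL = one foot; stranded L unfooted): (ˈbi:.le) (ˈlu:f) bi: (ˈdut) (ˈpep) tu (ˈba:f) ri.
Foot heads: 1, 3, 5, 6, 8.
Primary stress on the rightmost head = syllable 8.
Secondary stress on 1, 3, 5, 6: ˌbi:.le.ˌlu:f.bi:.ˌdut.ˌpep.tu.ˈba:f.ri.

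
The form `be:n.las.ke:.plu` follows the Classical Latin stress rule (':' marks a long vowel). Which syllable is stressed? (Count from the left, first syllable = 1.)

Classical Latin: stress the penult if heavy (long vowel or closed), else the antepenult.
Weights: 2 las H, 3 ke: H, 4 plu L.
The penult (syllable 3, ke:) is heavy, so it takes stress.
Stress on syllable 3: be:n.las.ˈke:.plu.

3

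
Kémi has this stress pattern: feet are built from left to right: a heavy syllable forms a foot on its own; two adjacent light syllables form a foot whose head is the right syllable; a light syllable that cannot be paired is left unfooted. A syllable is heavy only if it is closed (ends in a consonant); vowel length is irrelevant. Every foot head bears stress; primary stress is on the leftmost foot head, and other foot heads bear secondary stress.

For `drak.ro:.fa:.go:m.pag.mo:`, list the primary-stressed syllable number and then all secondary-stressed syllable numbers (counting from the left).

primary 1, secondary 3, 4, 5

Weights: 1 drak H, 2 ro: L, 3 fa: L, 4 go:m H, 5 pag H, 6 mo: L.
Parse left to right (heavy = foot alone; LL = one foot; stranded L unfooted): (ˈdrak) (ro:.ˈfa:) (ˈgo:m) (ˈpag) mo:.
Foot heads: 1, 3, 4, 5.
Primary stress on the leftmost head = syllable 1.
Secondary stress on 3, 4, 5: ˈdrak.ro:.ˌfa:.ˌgo:m.ˌpag.mo:.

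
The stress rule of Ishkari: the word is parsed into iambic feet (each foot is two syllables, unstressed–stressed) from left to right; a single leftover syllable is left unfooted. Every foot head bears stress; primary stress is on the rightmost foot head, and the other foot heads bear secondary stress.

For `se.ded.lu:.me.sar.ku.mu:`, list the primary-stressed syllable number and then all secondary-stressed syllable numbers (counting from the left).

primary 6, secondary 2, 4

Parse left to right into iambic (σˈσ) feet: (se.ˈded) (lu:.ˈme) (sar.ˈku) mu:. Syllable 7 is left unfooted.
Foot heads (stressed positions): 2, 4, 6.
End Rule Rightmost: primary stress on the rightmost head = syllable 6.
Secondary stress on 2, 4: se.ˌded.lu:.ˌme.sar.ˈku.mu:.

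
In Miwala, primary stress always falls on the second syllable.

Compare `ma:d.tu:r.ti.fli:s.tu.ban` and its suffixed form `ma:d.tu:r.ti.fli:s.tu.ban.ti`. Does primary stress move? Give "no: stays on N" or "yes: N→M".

no: stays on 2

Base `ma:d.tu:r.ti.fli:s.tu.ban` (6 syllables):
  The word has 6 syllables; the second syllable is syllable 2 (tu:r).
  → primary stress on syllable 2.
Suffixed `ma:d.tu:r.ti.fli:s.tu.ban.ti` (7 syllables):
  The word has 7 syllables; the second syllable is syllable 2 (tu:r).
  → primary stress on syllable 2.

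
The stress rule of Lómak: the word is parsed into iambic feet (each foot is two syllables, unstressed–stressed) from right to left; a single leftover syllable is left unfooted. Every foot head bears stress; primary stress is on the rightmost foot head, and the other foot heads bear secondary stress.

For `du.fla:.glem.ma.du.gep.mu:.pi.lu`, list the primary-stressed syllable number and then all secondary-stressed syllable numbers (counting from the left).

Parse right to left into iambic (σˈσ) feet: du (fla:.ˈglem) (ma.ˈdu) (gep.ˈmu:) (pi.ˈlu). Syllable 1 is left unfooted.
Foot heads (stressed positions): 3, 5, 7, 9.
End Rule Rightmost: primary stress on the rightmost head = syllable 9.
Secondary stress on 3, 5, 7: du.fla:.ˌglem.ma.ˌdu.gep.ˌmu:.pi.ˈlu.

primary 9, secondary 3, 5, 7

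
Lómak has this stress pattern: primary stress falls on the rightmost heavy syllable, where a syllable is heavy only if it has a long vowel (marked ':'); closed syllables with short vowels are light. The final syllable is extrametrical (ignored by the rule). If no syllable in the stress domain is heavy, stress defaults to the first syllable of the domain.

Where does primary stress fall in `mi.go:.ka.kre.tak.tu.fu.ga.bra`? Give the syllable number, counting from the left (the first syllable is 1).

2

The final syllable (9, bra) is extrametrical; the stress domain is syllables 1–8.
Weights: 1 mi L, 2 go: H, 3 ka L, 4 kre L, 5 tak L, 6 tu L, 7 fu L, 8 ga L.
Heavy syllables in the domain: 2. The rightmost is syllable 2 (go:).
Primary stress: syllable 2 → mi.ˈgo:.ka.kre.tak.tu.fu.ga.bra.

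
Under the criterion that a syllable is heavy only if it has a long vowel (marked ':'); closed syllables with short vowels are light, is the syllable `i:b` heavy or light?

heavy

`i:b`: long vowel, closed (coda /b/). Long vowel → heavy.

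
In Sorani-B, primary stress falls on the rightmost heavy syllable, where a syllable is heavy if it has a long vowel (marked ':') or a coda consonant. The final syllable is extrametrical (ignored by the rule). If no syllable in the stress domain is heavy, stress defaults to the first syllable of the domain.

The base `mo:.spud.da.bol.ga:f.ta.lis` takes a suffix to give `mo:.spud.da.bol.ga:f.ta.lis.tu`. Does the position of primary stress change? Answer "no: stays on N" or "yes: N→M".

Base `mo:.spud.da.bol.ga:f.ta.lis` (7 syllables):
  The final syllable (7, lis) is extrametrical; the stress domain is syllables 1–6.
  Weights: 1 mo: H, 2 spud H, 3 da L, 4 bol H, 5 ga:f H, 6 ta L.
  Heavy syllables in the domain: 1, 2, 4, 5. The rightmost is syllable 5 (ga:f).
  → primary stress on syllable 5.
Suffixed `mo:.spud.da.bol.ga:f.ta.lis.tu` (8 syllables):
  The final syllable (8, tu) is extrametrical; the stress domain is syllables 1–7.
  Weights: 1 mo: H, 2 spud H, 3 da L, 4 bol H, 5 ga:f H, 6 ta L, 7 lis H.
  Heavy syllables in the domain: 1, 2, 4, 5, 7. The rightmost is syllable 7 (lis).
  → primary stress on syllable 7.

yes: 5→7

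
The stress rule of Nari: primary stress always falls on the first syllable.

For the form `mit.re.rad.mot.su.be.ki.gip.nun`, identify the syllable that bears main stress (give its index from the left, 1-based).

1

The word has 9 syllables; the first syllable is syllable 1 (mit).
Primary stress: syllable 1 → ˈmit.re.rad.mot.su.be.ki.gip.nun.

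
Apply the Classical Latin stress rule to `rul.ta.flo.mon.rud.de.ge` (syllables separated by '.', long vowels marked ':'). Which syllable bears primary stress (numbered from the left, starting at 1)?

Classical Latin: stress the penult if heavy (long vowel or closed), else the antepenult.
Weights: 5 rud H, 6 de L, 7 ge L.
The penult (syllable 6, de) is light, so stress falls on the antepenult (syllable 5, rud).
Stress on syllable 5: rul.ta.flo.mon.ˈrud.de.ge.

5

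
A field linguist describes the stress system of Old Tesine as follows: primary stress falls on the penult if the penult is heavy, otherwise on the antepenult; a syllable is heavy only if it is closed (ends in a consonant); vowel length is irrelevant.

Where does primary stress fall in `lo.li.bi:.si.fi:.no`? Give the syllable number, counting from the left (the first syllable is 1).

Weights: 4 si L, 5 fi: L, 6 no L.
The penult (syllable 5, fi:) is light, so stress falls on the antepenult (syllable 4, si).
Primary stress: syllable 4 → lo.li.bi:.ˈsi.fi:.no.

4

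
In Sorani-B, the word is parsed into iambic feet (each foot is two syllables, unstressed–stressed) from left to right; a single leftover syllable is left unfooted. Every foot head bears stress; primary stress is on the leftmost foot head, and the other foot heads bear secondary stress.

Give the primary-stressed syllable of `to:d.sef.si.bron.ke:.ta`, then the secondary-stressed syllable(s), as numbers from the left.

primary 2, secondary 4, 6

Parse left to right into iambic (σˈσ) feet: (to:d.ˈsef) (si.ˈbron) (ke:.ˈta).
Foot heads (stressed positions): 2, 4, 6.
End Rule Leftmost: primary stress on the leftmost head = syllable 2.
Secondary stress on 4, 6: to:d.ˈsef.si.ˌbron.ke:.ˌta.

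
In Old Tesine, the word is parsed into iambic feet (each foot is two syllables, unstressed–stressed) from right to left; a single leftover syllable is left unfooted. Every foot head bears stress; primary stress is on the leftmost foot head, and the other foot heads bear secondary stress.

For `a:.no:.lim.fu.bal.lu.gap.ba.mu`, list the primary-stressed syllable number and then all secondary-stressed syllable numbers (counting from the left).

primary 3, secondary 5, 7, 9

Parse right to left into iambic (σˈσ) feet: a: (no:.ˈlim) (fu.ˈbal) (lu.ˈgap) (ba.ˈmu). Syllable 1 is left unfooted.
Foot heads (stressed positions): 3, 5, 7, 9.
End Rule Leftmost: primary stress on the leftmost head = syllable 3.
Secondary stress on 5, 7, 9: a:.no:.ˈlim.fu.ˌbal.lu.ˌgap.ba.ˌmu.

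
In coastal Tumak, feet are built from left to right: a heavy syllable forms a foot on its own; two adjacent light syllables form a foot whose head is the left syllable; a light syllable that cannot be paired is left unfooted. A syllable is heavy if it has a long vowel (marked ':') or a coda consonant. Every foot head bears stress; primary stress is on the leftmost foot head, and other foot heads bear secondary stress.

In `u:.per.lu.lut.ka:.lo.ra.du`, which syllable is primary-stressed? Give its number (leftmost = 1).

Weights: 1 u: H, 2 per H, 3 lu L, 4 lut H, 5 ka: H, 6 lo L, 7 ra L, 8 du L.
Parse left to right (heavy = foot alone; LL = one foot; stranded L unfooted): (ˈu:) (ˈper) lu (ˈlut) (ˈka:) (ˈlo.ra) du.
Foot heads: 1, 2, 4, 5, 6.
Primary stress on the leftmost head = syllable 1.
Primary stress: syllable 1 → ˈu:.per.lu.lut.ka:.lo.ra.du.

1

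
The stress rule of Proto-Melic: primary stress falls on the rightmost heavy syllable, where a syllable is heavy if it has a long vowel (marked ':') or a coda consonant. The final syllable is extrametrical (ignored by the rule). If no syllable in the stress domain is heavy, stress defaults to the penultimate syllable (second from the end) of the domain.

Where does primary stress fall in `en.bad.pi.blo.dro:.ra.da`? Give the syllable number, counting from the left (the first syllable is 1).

The final syllable (7, da) is extrametrical; the stress domain is syllables 1–6.
Weights: 1 en H, 2 bad H, 3 pi L, 4 blo L, 5 dro: H, 6 ra L.
Heavy syllables in the domain: 1, 2, 5. The rightmost is syllable 5 (dro:).
Primary stress: syllable 5 → en.bad.pi.blo.ˈdro:.ra.da.

5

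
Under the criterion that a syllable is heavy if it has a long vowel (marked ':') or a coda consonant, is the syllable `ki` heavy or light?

light

`ki`: short vowel, open (no coda). Short vowel, open → light.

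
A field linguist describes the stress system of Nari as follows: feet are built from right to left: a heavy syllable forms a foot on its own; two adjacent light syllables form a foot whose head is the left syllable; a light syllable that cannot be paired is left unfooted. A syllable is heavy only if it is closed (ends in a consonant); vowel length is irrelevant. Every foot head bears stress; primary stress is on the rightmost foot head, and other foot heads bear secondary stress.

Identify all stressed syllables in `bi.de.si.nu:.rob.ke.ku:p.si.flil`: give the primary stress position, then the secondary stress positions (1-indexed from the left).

primary 9, secondary 1, 3, 5, 7

Weights: 1 bi L, 2 de L, 3 si L, 4 nu: L, 5 rob H, 6 ke L, 7 ku:p H, 8 si L, 9 flil H.
Parse right to left (heavy = foot alone; LL = one foot; stranded L unfooted): (ˈbi.de) (ˈsi.nu:) (ˈrob) ke (ˈku:p) si (ˈflil).
Foot heads: 1, 3, 5, 7, 9.
Primary stress on the rightmost head = syllable 9.
Secondary stress on 1, 3, 5, 7: ˌbi.de.ˌsi.nu:.ˌrob.ke.ˌku:p.si.ˈflil.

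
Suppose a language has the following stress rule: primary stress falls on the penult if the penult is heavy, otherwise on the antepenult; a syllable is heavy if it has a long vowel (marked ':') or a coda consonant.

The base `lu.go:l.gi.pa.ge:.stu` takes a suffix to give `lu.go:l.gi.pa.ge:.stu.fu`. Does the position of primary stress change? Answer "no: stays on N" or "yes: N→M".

no: stays on 5

Base `lu.go:l.gi.pa.ge:.stu` (6 syllables):
  Weights: 4 pa L, 5 ge: H, 6 stu L.
  The penult (syllable 5, ge:) is heavy, so it takes stress.
  → primary stress on syllable 5.
Suffixed `lu.go:l.gi.pa.ge:.stu.fu` (7 syllables):
  Weights: 5 ge: H, 6 stu L, 7 fu L.
  The penult (syllable 6, stu) is light, so stress falls on the antepenult (syllable 5, ge:).
  → primary stress on syllable 5.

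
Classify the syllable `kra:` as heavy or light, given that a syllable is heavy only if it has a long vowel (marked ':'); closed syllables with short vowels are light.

`kra:`: long vowel, open (no coda). Long vowel → heavy.

heavy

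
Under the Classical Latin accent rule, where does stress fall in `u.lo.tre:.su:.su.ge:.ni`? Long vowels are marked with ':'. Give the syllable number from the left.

Classical Latin: stress the penult if heavy (long vowel or closed), else the antepenult.
Weights: 5 su L, 6 ge: H, 7 ni L.
The penult (syllable 6, ge:) is heavy, so it takes stress.
Stress on syllable 6: u.lo.tre:.su:.su.ˈge:.ni.

6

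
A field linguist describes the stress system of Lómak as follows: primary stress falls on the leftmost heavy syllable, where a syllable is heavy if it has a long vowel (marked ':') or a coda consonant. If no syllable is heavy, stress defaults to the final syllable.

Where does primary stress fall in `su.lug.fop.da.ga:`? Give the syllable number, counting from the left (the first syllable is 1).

Weights: 1 su L, 2 lug H, 3 fop H, 4 da L, 5 ga: H.
Heavy syllables in the domain: 2, 3, 5. The leftmost is syllable 2 (lug).
Primary stress: syllable 2 → su.ˈlug.fop.da.ga:.

2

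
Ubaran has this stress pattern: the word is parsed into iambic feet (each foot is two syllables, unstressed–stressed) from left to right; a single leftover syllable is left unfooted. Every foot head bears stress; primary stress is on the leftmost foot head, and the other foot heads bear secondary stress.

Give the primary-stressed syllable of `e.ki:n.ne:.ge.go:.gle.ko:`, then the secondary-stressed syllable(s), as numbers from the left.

Parse left to right into iambic (σˈσ) feet: (e.ˈki:n) (ne:.ˈge) (go:.ˈgle) ko:. Syllable 7 is left unfooted.
Foot heads (stressed positions): 2, 4, 6.
End Rule Leftmost: primary stress on the leftmost head = syllable 2.
Secondary stress on 4, 6: e.ˈki:n.ne:.ˌge.go:.ˌgle.ko:.

primary 2, secondary 4, 6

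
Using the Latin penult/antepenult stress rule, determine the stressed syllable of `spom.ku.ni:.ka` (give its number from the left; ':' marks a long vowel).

3

Classical Latin: stress the penult if heavy (long vowel or closed), else the antepenult.
Weights: 2 ku L, 3 ni: H, 4 ka L.
The penult (syllable 3, ni:) is heavy, so it takes stress.
Stress on syllable 3: spom.ku.ˈni:.ka.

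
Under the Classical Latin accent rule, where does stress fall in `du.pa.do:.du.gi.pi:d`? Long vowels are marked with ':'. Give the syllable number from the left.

4

Classical Latin: stress the penult if heavy (long vowel or closed), else the antepenult.
Weights: 4 du L, 5 gi L, 6 pi:d H.
The penult (syllable 5, gi) is light, so stress falls on the antepenult (syllable 4, du).
Stress on syllable 4: du.pa.do:.ˈdu.gi.pi:d.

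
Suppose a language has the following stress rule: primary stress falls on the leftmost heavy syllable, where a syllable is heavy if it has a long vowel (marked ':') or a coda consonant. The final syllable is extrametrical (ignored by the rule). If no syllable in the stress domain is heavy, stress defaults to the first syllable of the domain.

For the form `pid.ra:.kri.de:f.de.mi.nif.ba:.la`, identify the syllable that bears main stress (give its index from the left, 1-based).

1

The final syllable (9, la) is extrametrical; the stress domain is syllables 1–8.
Weights: 1 pid H, 2 ra: H, 3 kri L, 4 de:f H, 5 de L, 6 mi L, 7 nif H, 8 ba: H.
Heavy syllables in the domain: 1, 2, 4, 7, 8. The leftmost is syllable 1 (pid).
Primary stress: syllable 1 → ˈpid.ra:.kri.de:f.de.mi.nif.ba:.la.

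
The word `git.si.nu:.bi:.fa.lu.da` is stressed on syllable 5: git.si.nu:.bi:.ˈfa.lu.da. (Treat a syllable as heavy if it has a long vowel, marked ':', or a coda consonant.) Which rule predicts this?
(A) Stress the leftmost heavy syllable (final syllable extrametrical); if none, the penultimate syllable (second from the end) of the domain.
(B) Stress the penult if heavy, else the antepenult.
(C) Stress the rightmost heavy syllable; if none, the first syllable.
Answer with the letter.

Rule A → syllable 1 (observed: 5).
Rule B → syllable 5 ✓.
Rule C → syllable 4 (observed: 5).

B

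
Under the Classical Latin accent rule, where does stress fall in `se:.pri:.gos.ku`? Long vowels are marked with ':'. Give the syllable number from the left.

Classical Latin: stress the penult if heavy (long vowel or closed), else the antepenult.
Weights: 2 pri: H, 3 gos H, 4 ku L.
The penult (syllable 3, gos) is heavy, so it takes stress.
Stress on syllable 3: se:.pri:.ˈgos.ku.

3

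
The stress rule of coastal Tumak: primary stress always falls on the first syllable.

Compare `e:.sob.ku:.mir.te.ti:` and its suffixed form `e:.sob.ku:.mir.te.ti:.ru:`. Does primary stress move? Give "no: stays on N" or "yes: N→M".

Base `e:.sob.ku:.mir.te.ti:` (6 syllables):
  The word has 6 syllables; the first syllable is syllable 1 (e:).
  → primary stress on syllable 1.
Suffixed `e:.sob.ku:.mir.te.ti:.ru:` (7 syllables):
  The word has 7 syllables; the first syllable is syllable 1 (e:).
  → primary stress on syllable 1.

no: stays on 1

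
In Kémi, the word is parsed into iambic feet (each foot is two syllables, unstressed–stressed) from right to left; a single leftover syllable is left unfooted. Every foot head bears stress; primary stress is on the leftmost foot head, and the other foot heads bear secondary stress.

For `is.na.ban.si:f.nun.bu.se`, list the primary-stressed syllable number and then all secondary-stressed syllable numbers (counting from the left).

Parse right to left into iambic (σˈσ) feet: is (na.ˈban) (si:f.ˈnun) (bu.ˈse). Syllable 1 is left unfooted.
Foot heads (stressed positions): 3, 5, 7.
End Rule Leftmost: primary stress on the leftmost head = syllable 3.
Secondary stress on 5, 7: is.na.ˈban.si:f.ˌnun.bu.ˌse.

primary 3, secondary 5, 7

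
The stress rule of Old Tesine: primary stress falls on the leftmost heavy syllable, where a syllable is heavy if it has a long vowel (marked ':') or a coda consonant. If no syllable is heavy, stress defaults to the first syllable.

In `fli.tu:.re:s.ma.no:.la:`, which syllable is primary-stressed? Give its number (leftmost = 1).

2

Weights: 1 fli L, 2 tu: H, 3 re:s H, 4 ma L, 5 no: H, 6 la: H.
Heavy syllables in the domain: 2, 3, 5, 6. The leftmost is syllable 2 (tu:).
Primary stress: syllable 2 → fli.ˈtu:.re:s.ma.no:.la:.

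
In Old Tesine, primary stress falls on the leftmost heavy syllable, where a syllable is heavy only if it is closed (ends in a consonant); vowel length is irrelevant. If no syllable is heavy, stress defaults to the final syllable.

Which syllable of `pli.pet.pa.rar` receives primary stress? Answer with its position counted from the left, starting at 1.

Weights: 1 pli L, 2 pet H, 3 pa L, 4 rar H.
Heavy syllables in the domain: 2, 4. The leftmost is syllable 2 (pet).
Primary stress: syllable 2 → pli.ˈpet.pa.rar.

2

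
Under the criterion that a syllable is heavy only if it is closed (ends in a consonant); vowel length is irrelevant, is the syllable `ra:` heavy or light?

`ra:`: long vowel, open (no coda). Open (no coda) → light.

light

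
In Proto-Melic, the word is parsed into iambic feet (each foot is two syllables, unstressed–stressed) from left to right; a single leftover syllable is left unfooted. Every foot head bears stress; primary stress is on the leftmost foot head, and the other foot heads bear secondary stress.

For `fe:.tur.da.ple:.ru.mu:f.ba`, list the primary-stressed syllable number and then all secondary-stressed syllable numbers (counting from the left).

Parse left to right into iambic (σˈσ) feet: (fe:.ˈtur) (da.ˈple:) (ru.ˈmu:f) ba. Syllable 7 is left unfooted.
Foot heads (stressed positions): 2, 4, 6.
End Rule Leftmost: primary stress on the leftmost head = syllable 2.
Secondary stress on 4, 6: fe:.ˈtur.da.ˌple:.ru.ˌmu:f.ba.

primary 2, secondary 4, 6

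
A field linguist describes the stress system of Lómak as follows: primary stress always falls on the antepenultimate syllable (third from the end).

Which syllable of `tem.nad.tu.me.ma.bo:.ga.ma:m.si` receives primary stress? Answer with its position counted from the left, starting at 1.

The word has 9 syllables; the antepenultimate syllable (third from the end) is syllable 7 (ga).
Primary stress: syllable 7 → tem.nad.tu.me.ma.bo:.ˈga.ma:m.si.

7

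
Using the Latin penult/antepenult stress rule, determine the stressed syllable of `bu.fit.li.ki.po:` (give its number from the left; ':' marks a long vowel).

Classical Latin: stress the penult if heavy (long vowel or closed), else the antepenult.
Weights: 3 li L, 4 ki L, 5 po: H.
The penult (syllable 4, ki) is light, so stress falls on the antepenult (syllable 3, li).
Stress on syllable 3: bu.fit.ˈli.ki.po:.

3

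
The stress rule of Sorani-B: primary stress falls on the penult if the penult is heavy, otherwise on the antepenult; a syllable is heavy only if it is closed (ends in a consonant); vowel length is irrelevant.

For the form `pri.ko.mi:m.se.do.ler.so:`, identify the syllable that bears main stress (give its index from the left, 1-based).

Weights: 5 do L, 6 ler H, 7 so: L.
The penult (syllable 6, ler) is heavy, so it takes stress.
Primary stress: syllable 6 → pri.ko.mi:m.se.do.ˈler.so:.

6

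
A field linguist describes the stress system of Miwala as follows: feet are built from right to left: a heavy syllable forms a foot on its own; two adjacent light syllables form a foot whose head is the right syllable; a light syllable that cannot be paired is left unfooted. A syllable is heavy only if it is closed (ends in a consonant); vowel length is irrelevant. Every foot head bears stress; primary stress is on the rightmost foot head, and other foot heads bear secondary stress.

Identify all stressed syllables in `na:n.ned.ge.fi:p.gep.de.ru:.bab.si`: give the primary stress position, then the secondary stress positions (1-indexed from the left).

primary 8, secondary 1, 2, 4, 5, 7

Weights: 1 na:n H, 2 ned H, 3 ge L, 4 fi:p H, 5 gep H, 6 de L, 7 ru: L, 8 bab H, 9 si L.
Parse right to left (heavy = foot alone; LL = one foot; stranded L unfooted): (ˈna:n) (ˈned) ge (ˈfi:p) (ˈgep) (de.ˈru:) (ˈbab) si.
Foot heads: 1, 2, 4, 5, 7, 8.
Primary stress on the rightmost head = syllable 8.
Secondary stress on 1, 2, 4, 5, 7: ˌna:n.ˌned.ge.ˌfi:p.ˌgep.de.ˌru:.ˈbab.si.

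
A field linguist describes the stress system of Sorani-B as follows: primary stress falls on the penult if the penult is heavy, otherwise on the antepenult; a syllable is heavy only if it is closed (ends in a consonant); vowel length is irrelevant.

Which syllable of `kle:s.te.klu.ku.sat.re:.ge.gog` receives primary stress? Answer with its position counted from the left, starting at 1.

6

Weights: 6 re: L, 7 ge L, 8 gog H.
The penult (syllable 7, ge) is light, so stress falls on the antepenult (syllable 6, re:).
Primary stress: syllable 6 → kle:s.te.klu.ku.sat.ˈre:.ge.gog.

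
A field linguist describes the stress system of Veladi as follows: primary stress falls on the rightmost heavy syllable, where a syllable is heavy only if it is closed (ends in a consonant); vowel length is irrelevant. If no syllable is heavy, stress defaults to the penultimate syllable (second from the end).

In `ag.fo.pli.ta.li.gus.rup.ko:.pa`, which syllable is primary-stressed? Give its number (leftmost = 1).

Weights: 1 ag H, 2 fo L, 3 pli L, 4 ta L, 5 li L, 6 gus H, 7 rup H, 8 ko: L, 9 pa L.
Heavy syllables in the domain: 1, 6, 7. The rightmost is syllable 7 (rup).
Primary stress: syllable 7 → ag.fo.pli.ta.li.gus.ˈrup.ko:.pa.

7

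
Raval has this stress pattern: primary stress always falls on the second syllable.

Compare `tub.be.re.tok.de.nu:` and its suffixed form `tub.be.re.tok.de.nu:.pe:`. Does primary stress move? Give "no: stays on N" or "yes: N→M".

Base `tub.be.re.tok.de.nu:` (6 syllables):
  The word has 6 syllables; the second syllable is syllable 2 (be).
  → primary stress on syllable 2.
Suffixed `tub.be.re.tok.de.nu:.pe:` (7 syllables):
  The word has 7 syllables; the second syllable is syllable 2 (be).
  → primary stress on syllable 2.

no: stays on 2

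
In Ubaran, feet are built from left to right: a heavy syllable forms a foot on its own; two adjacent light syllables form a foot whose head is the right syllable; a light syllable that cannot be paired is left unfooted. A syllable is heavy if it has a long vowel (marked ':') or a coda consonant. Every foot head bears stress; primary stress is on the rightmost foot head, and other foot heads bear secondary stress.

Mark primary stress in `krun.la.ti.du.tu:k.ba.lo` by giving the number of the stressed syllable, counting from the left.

Weights: 1 krun H, 2 la L, 3 ti L, 4 du L, 5 tu:k H, 6 ba L, 7 lo L.
Parse left to right (heavy = foot alone; LL = one foot; stranded L unfooted): (ˈkrun) (la.ˈti) du (ˈtu:k) (ba.ˈlo).
Foot heads: 1, 3, 5, 7.
Primary stress on the rightmost head = syllable 7.
Primary stress: syllable 7 → krun.la.ti.du.tu:k.ba.ˈlo.

7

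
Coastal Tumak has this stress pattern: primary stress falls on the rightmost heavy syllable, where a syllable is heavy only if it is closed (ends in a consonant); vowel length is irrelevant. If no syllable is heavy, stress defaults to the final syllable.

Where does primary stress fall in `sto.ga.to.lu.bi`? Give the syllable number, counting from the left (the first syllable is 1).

Weights: 1 sto L, 2 ga L, 3 to L, 4 lu L, 5 bi L.
No heavy syllable in the domain; default to the final syllable = syllable 5.
Primary stress: syllable 5 → sto.ga.to.lu.ˈbi.

5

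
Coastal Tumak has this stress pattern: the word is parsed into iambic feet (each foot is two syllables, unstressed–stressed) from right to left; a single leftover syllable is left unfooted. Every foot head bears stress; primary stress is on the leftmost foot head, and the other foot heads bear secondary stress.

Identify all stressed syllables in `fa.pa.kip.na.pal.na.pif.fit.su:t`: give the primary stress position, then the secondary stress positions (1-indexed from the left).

Parse right to left into iambic (σˈσ) feet: fa (pa.ˈkip) (na.ˈpal) (na.ˈpif) (fit.ˈsu:t). Syllable 1 is left unfooted.
Foot heads (stressed positions): 3, 5, 7, 9.
End Rule Leftmost: primary stress on the leftmost head = syllable 3.
Secondary stress on 5, 7, 9: fa.pa.ˈkip.na.ˌpal.na.ˌpif.fit.ˌsu:t.

primary 3, secondary 5, 7, 9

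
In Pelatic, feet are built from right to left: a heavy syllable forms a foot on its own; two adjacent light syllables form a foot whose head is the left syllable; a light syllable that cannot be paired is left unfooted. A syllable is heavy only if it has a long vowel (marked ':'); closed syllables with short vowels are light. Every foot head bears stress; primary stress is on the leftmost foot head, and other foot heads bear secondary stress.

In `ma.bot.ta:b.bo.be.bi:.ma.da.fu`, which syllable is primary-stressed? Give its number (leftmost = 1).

Weights: 1 ma L, 2 bot L, 3 ta:b H, 4 bo L, 5 be L, 6 bi: H, 7 ma L, 8 da L, 9 fu L.
Parse right to left (heavy = foot alone; LL = one foot; stranded L unfooted): (ˈma.bot) (ˈta:b) (ˈbo.be) (ˈbi:) ma (ˈda.fu).
Foot heads: 1, 3, 4, 6, 8.
Primary stress on the leftmost head = syllable 1.
Primary stress: syllable 1 → ˈma.bot.ta:b.bo.be.bi:.ma.da.fu.

1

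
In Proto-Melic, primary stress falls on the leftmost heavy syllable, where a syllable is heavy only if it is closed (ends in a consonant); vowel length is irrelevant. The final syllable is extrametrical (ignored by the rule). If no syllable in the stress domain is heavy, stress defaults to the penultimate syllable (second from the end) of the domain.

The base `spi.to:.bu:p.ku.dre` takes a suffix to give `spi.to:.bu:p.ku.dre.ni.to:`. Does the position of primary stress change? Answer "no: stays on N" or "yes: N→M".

no: stays on 3

Base `spi.to:.bu:p.ku.dre` (5 syllables):
  The final syllable (5, dre) is extrametrical; the stress domain is syllables 1–4.
  Weights: 1 spi L, 2 to: L, 3 bu:p H, 4 ku L.
  Heavy syllables in the domain: 3. The leftmost is syllable 3 (bu:p).
  → primary stress on syllable 3.
Suffixed `spi.to:.bu:p.ku.dre.ni.to:` (7 syllables):
  The final syllable (7, to:) is extrametrical; the stress domain is syllables 1–6.
  Weights: 1 spi L, 2 to: L, 3 bu:p H, 4 ku L, 5 dre L, 6 ni L.
  Heavy syllables in the domain: 3. The leftmost is syllable 3 (bu:p).
  → primary stress on syllable 3.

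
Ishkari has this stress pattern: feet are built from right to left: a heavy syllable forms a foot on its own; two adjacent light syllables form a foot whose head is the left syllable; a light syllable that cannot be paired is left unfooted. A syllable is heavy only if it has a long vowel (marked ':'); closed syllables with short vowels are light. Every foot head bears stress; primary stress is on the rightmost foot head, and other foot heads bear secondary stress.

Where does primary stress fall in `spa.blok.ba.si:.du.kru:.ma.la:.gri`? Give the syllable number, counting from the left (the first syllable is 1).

Weights: 1 spa L, 2 blok L, 3 ba L, 4 si: H, 5 du L, 6 kru: H, 7 ma L, 8 la: H, 9 gri L.
Parse right to left (heavy = foot alone; LL = one foot; stranded L unfooted): spa (ˈblok.ba) (ˈsi:) du (ˈkru:) ma (ˈla:) gri.
Foot heads: 2, 4, 6, 8.
Primary stress on the rightmost head = syllable 8.
Primary stress: syllable 8 → spa.blok.ba.si:.du.kru:.ma.ˈla:.gri.

8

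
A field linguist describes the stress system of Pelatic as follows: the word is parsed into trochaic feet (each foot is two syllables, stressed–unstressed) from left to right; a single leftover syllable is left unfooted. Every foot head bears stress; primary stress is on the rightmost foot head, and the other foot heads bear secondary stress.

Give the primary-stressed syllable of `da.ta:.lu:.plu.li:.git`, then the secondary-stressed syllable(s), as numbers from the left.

primary 5, secondary 1, 3

Parse left to right into trochaic (ˈσσ) feet: (ˈda.ta:) (ˈlu:.plu) (ˈli:.git).
Foot heads (stressed positions): 1, 3, 5.
End Rule Rightmost: primary stress on the rightmost head = syllable 5.
Secondary stress on 1, 3: ˌda.ta:.ˌlu:.plu.ˈli:.git.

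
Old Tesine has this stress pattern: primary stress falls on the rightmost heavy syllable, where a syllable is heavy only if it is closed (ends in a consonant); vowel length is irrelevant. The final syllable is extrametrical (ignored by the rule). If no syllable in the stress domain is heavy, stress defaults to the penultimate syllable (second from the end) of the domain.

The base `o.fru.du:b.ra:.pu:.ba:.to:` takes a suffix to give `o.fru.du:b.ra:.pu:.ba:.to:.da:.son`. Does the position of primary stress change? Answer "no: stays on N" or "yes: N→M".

Base `o.fru.du:b.ra:.pu:.ba:.to:` (7 syllables):
  The final syllable (7, to:) is extrametrical; the stress domain is syllables 1–6.
  Weights: 1 o L, 2 fru L, 3 du:b H, 4 ra: L, 5 pu: L, 6 ba: L.
  Heavy syllables in the domain: 3. The rightmost is syllable 3 (du:b).
  → primary stress on syllable 3.
Suffixed `o.fru.du:b.ra:.pu:.ba:.to:.da:.son` (9 syllables):
  The final syllable (9, son) is extrametrical; the stress domain is syllables 1–8.
  Weights: 1 o L, 2 fru L, 3 du:b H, 4 ra: L, 5 pu: L, 6 ba: L, 7 to: L, 8 da: L.
  Heavy syllables in the domain: 3. The rightmost is syllable 3 (du:b).
  → primary stress on syllable 3.

no: stays on 3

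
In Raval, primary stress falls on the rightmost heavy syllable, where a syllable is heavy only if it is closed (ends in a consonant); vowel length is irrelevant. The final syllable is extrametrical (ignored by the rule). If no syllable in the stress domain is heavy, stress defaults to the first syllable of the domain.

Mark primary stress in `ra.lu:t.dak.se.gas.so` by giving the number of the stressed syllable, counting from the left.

The final syllable (6, so) is extrametrical; the stress domain is syllables 1–5.
Weights: 1 ra L, 2 lu:t H, 3 dak H, 4 se L, 5 gas H.
Heavy syllables in the domain: 2, 3, 5. The rightmost is syllable 5 (gas).
Primary stress: syllable 5 → ra.lu:t.dak.se.ˈgas.so.

5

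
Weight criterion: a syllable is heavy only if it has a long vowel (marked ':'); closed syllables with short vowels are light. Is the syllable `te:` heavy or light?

`te:`: long vowel, open (no coda). Long vowel → heavy.

heavy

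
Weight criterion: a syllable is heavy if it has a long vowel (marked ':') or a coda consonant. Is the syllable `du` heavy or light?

`du`: short vowel, open (no coda). Short vowel, open → light.

light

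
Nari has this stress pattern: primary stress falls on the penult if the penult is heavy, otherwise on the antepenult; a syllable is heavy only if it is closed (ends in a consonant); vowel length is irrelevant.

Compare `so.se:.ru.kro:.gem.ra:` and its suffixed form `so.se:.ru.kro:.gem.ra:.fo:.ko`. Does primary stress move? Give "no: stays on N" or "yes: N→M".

Base `so.se:.ru.kro:.gem.ra:` (6 syllables):
  Weights: 4 kro: L, 5 gem H, 6 ra: L.
  The penult (syllable 5, gem) is heavy, so it takes stress.
  → primary stress on syllable 5.
Suffixed `so.se:.ru.kro:.gem.ra:.fo:.ko` (8 syllables):
  Weights: 6 ra: L, 7 fo: L, 8 ko L.
  The penult (syllable 7, fo:) is light, so stress falls on the antepenult (syllable 6, ra:).
  → primary stress on syllable 6.

yes: 5→6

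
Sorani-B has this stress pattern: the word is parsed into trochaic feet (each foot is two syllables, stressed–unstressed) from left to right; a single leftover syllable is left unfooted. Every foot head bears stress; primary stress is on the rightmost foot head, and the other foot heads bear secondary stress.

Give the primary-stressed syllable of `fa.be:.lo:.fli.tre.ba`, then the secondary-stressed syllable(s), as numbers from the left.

Parse left to right into trochaic (ˈσσ) feet: (ˈfa.be:) (ˈlo:.fli) (ˈtre.ba).
Foot heads (stressed positions): 1, 3, 5.
End Rule Rightmost: primary stress on the rightmost head = syllable 5.
Secondary stress on 1, 3: ˌfa.be:.ˌlo:.fli.ˈtre.ba.

primary 5, secondary 1, 3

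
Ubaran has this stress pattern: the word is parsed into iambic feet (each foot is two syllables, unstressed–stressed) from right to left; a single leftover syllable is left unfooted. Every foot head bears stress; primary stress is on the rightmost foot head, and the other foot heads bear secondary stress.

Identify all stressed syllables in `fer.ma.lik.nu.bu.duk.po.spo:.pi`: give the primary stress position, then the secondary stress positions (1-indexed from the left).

Parse right to left into iambic (σˈσ) feet: fer (ma.ˈlik) (nu.ˈbu) (duk.ˈpo) (spo:.ˈpi). Syllable 1 is left unfooted.
Foot heads (stressed positions): 3, 5, 7, 9.
End Rule Rightmost: primary stress on the rightmost head = syllable 9.
Secondary stress on 3, 5, 7: fer.ma.ˌlik.nu.ˌbu.duk.ˌpo.spo:.ˈpi.

primary 9, secondary 3, 5, 7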